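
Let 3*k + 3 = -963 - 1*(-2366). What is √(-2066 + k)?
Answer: I*√14394/3 ≈ 39.992*I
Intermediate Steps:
k = 1400/3 (k = -1 + (-963 - 1*(-2366))/3 = -1 + (-963 + 2366)/3 = -1 + (⅓)*1403 = -1 + 1403/3 = 1400/3 ≈ 466.67)
√(-2066 + k) = √(-2066 + 1400/3) = √(-4798/3) = I*√14394/3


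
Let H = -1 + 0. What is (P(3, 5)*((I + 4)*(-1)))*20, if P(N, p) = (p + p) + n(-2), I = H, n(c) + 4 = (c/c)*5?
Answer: -660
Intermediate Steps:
n(c) = 1 (n(c) = -4 + (c/c)*5 = -4 + 1*5 = -4 + 5 = 1)
H = -1
I = -1
P(N, p) = 1 + 2*p (P(N, p) = (p + p) + 1 = 2*p + 1 = 1 + 2*p)
(P(3, 5)*((I + 4)*(-1)))*20 = ((1 + 2*5)*((-1 + 4)*(-1)))*20 = ((1 + 10)*(3*(-1)))*20 = (11*(-3))*20 = -33*20 = -660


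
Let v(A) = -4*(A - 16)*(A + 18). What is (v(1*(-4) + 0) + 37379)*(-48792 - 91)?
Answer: -1881946617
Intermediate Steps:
v(A) = -4*(-16 + A)*(18 + A)
(v(1*(-4) + 0) + 37379)*(-48792 - 91) = ((1152 - 8*(1*(-4) + 0) - 4*(1*(-4) + 0)²) + 37379)*(-48792 - 91) = ((1152 - 8*(-4 + 0) - 4*(-4 + 0)²) + 37379)*(-48883) = ((1152 - 8*(-4) - 4*(-4)²) + 37379)*(-48883) = ((1152 + 32 - 4*16) + 37379)*(-48883) = ((1152 + 32 - 64) + 37379)*(-48883) = (1120 + 37379)*(-48883) = 38499*(-48883) = -1881946617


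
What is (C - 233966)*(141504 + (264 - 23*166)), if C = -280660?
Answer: -70992656700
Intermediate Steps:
(C - 233966)*(141504 + (264 - 23*166)) = (-280660 - 233966)*(141504 + (264 - 23*166)) = -514626*(141504 + (264 - 3818)) = -514626*(141504 - 3554) = -514626*137950 = -70992656700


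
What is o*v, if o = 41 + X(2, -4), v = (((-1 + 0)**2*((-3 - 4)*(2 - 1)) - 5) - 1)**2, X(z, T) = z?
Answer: 7267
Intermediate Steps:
v = 169 (v = (((-1)**2*(-7*1) - 5) - 1)**2 = ((1*(-7) - 5) - 1)**2 = ((-7 - 5) - 1)**2 = (-12 - 1)**2 = (-13)**2 = 169)
o = 43 (o = 41 + 2 = 43)
o*v = 43*169 = 7267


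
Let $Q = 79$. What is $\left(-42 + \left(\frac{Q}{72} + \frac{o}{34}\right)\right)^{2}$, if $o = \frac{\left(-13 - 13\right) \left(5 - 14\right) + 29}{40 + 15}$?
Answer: $\frac{7530123227449}{4531982400} \approx 1661.6$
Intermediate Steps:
$o = \frac{263}{55}$ ($o = \frac{\left(-26\right) \left(-9\right) + 29}{55} = \left(234 + 29\right) \frac{1}{55} = 263 \cdot \frac{1}{55} = \frac{263}{55} \approx 4.7818$)
$\left(-42 + \left(\frac{Q}{72} + \frac{o}{34}\right)\right)^{2} = \left(-42 + \left(\frac{79}{72} + \frac{263}{55 \cdot 34}\right)\right)^{2} = \left(-42 + \left(79 \cdot \frac{1}{72} + \frac{263}{55} \cdot \frac{1}{34}\right)\right)^{2} = \left(-42 + \left(\frac{79}{72} + \frac{263}{1870}\right)\right)^{2} = \left(-42 + \frac{83333}{67320}\right)^{2} = \left(- \frac{2744107}{67320}\right)^{2} = \frac{7530123227449}{4531982400}$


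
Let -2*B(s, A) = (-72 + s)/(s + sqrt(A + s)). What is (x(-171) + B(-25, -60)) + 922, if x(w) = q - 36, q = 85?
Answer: 275279/284 - 97*I*sqrt(85)/1420 ≈ 969.29 - 0.62979*I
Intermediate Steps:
x(w) = 49 (x(w) = 85 - 36 = 49)
B(s, A) = -(-72 + s)/(2*(s + sqrt(A + s)))
(x(-171) + B(-25, -60)) + 922 = (49 + (36 - 1/2*(-25))/(-25 + sqrt(-60 - 25))) + 922 = (49 + (36 + 25/2)/(-25 + sqrt(-85))) + 922 = (49 + (97/2)/(-25 + I*sqrt(85))) + 922 = (49 + 97/(2*(-25 + I*sqrt(85)))) + 922 = 971 + 97/(2*(-25 + I*sqrt(85)))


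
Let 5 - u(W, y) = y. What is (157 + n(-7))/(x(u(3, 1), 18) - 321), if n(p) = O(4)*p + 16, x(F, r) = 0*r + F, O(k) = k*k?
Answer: -61/317 ≈ -0.19243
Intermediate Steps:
u(W, y) = 5 - y
O(k) = k**2
x(F, r) = F (x(F, r) = 0 + F = F)
n(p) = 16 + 16*p (n(p) = 4**2*p + 16 = 16*p + 16 = 16 + 16*p)
(157 + n(-7))/(x(u(3, 1), 18) - 321) = (157 + (16 + 16*(-7)))/((5 - 1*1) - 321) = (157 + (16 - 112))/((5 - 1) - 321) = (157 - 96)/(4 - 321) = 61/(-317) = -1/317*61 = -61/317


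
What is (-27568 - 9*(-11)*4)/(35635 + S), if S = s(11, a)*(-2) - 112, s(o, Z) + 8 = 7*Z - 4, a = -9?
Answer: -27172/35673 ≈ -0.76170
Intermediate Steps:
s(o, Z) = -12 + 7*Z (s(o, Z) = -8 + (7*Z - 4) = -8 + (-4 + 7*Z) = -12 + 7*Z)
S = 38 (S = (-12 + 7*(-9))*(-2) - 112 = (-12 - 63)*(-2) - 112 = -75*(-2) - 112 = 150 - 112 = 38)
(-27568 - 9*(-11)*4)/(35635 + S) = (-27568 - 9*(-11)*4)/(35635 + 38) = (-27568 + 99*4)/35673 = (-27568 + 396)*(1/35673) = -27172*1/35673 = -27172/35673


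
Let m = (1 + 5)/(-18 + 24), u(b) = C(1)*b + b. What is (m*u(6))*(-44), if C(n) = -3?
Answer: 528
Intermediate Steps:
u(b) = -2*b (u(b) = -3*b + b = -2*b)
m = 1 (m = 6/6 = 6*(⅙) = 1)
(m*u(6))*(-44) = (1*(-2*6))*(-44) = (1*(-12))*(-44) = -12*(-44) = 528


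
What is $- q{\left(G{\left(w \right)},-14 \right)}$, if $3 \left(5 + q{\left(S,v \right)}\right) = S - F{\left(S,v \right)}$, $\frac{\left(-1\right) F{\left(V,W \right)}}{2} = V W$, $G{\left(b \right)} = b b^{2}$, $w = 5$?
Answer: $1130$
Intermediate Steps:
$G{\left(b \right)} = b^{3}$
$F{\left(V,W \right)} = - 2 V W$
$q{\left(S,v \right)} = -5 + \frac{S}{3} + \frac{2 S v}{3}$ ($q{\left(S,v \right)} = -5 + \frac{S - - 2 S v}{3} = -5 + \frac{S + 2 S v}{3} = -5 + \left(\frac{S}{3} + \frac{2 S v}{3}\right) = -5 + \frac{S}{3} + \frac{2 S v}{3}$)
$- q{\left(G{\left(w \right)},-14 \right)} = - (-5 + \frac{5^{3}}{3} + \frac{2}{3} \cdot 5^{3} \left(-14\right)) = - (-5 + \frac{1}{3} \cdot 125 + \frac{2}{3} \cdot 125 \left(-14\right)) = - (-5 + \frac{125}{3} - \frac{3500}{3}) = \left(-1\right) \left(-1130\right) = 1130$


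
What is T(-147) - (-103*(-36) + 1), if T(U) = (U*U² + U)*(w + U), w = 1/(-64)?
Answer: 14944525327/32 ≈ 4.6702e+8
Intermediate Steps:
w = -1/64 ≈ -0.015625
T(U) = (-1/64 + U)*(U + U³) (T(U) = (U*U² + U)*(-1/64 + U) = (U³ + U)*(-1/64 + U) = (U + U³)*(-1/64 + U) = (-1/64 + U)*(U + U³))
T(-147) - (-103*(-36) + 1) = -147*(-1/64 - 147 + (-147)³ - 1/64*(-147)²) - (-103*(-36) + 1) = -147*(-1/64 - 147 - 3176523 - 1/64*21609) - (3708 + 1) = -147*(-1/64 - 147 - 3176523 - 21609/64) - 1*3709 = -147*(-101664245/32) - 3709 = 14944644015/32 - 3709 = 14944525327/32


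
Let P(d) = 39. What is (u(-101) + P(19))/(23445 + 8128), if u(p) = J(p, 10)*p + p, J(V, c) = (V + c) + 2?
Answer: 8927/31573 ≈ 0.28274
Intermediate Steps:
J(V, c) = 2 + V + c
u(p) = p + p*(12 + p) (u(p) = (2 + p + 10)*p + p = (12 + p)*p + p = p*(12 + p) + p = p + p*(12 + p))
(u(-101) + P(19))/(23445 + 8128) = (-101*(13 - 101) + 39)/(23445 + 8128) = (-101*(-88) + 39)/31573 = (8888 + 39)*(1/31573) = 8927*(1/31573) = 8927/31573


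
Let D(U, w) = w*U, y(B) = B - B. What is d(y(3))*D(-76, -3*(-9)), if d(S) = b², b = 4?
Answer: -32832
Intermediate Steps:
y(B) = 0
d(S) = 16 (d(S) = 4² = 16)
D(U, w) = U*w
d(y(3))*D(-76, -3*(-9)) = 16*(-(-228)*(-9)) = 16*(-76*27) = 16*(-2052) = -32832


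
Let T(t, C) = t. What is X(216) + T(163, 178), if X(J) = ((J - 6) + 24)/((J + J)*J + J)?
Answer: 846961/5196 ≈ 163.00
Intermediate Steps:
X(J) = (18 + J)/(J + 2*J**2) (X(J) = ((-6 + J) + 24)/((2*J)*J + J) = (18 + J)/(2*J**2 + J) = (18 + J)/(J + 2*J**2))
X(216) + T(163, 178) = (18 + 216)/(216*(1 + 2*216)) + 163 = (1/216)*234/(1 + 432) + 163 = (1/216)*234/433 + 163 = (1/216)*(1/433)*234 + 163 = 13/5196 + 163 = 846961/5196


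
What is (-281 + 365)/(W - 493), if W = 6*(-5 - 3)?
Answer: -84/541 ≈ -0.15527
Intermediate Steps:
W = -48 (W = 6*(-8) = -48)
(-281 + 365)/(W - 493) = (-281 + 365)/(-48 - 493) = 84/(-541) = 84*(-1/541) = -84/541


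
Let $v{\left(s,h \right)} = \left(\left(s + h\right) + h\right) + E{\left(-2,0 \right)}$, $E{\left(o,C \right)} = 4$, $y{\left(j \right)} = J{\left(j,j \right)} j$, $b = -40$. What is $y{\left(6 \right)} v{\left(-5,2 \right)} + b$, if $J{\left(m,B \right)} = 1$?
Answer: $-22$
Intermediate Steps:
$y{\left(j \right)} = j$ ($y{\left(j \right)} = 1 j = j$)
$v{\left(s,h \right)} = 4 + s + 2 h$ ($v{\left(s,h \right)} = \left(\left(s + h\right) + h\right) + 4 = \left(\left(h + s\right) + h\right) + 4 = \left(s + 2 h\right) + 4 = 4 + s + 2 h$)
$y{\left(6 \right)} v{\left(-5,2 \right)} + b = 6 \left(4 - 5 + 2 \cdot 2\right) - 40 = 6 \left(4 - 5 + 4\right) - 40 = 6 \cdot 3 - 40 = 18 - 40 = -22$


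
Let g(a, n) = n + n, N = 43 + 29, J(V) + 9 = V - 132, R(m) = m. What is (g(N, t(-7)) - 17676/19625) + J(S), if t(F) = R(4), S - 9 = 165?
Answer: 786949/19625 ≈ 40.099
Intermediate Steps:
S = 174 (S = 9 + 165 = 174)
t(F) = 4
J(V) = -141 + V (J(V) = -9 + (V - 132) = -9 + (-132 + V) = -141 + V)
N = 72
g(a, n) = 2*n
(g(N, t(-7)) - 17676/19625) + J(S) = (2*4 - 17676/19625) + (-141 + 174) = (8 - 17676*1/19625) + 33 = (8 - 17676/19625) + 33 = 139324/19625 + 33 = 786949/19625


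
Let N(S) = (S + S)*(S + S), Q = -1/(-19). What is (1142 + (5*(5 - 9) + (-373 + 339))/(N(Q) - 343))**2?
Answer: 2222204489989696/1703460529 ≈ 1.3045e+6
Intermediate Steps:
Q = 1/19 (Q = -1*(-1/19) = 1/19 ≈ 0.052632)
N(S) = 4*S**2 (N(S) = (2*S)*(2*S) = 4*S**2)
(1142 + (5*(5 - 9) + (-373 + 339))/(N(Q) - 343))**2 = (1142 + (5*(5 - 9) + (-373 + 339))/(4*(1/19)**2 - 343))**2 = (1142 + (5*(-4) - 34)/(4*(1/361) - 343))**2 = (1142 + (-20 - 34)/(4/361 - 343))**2 = (1142 - 54/(-123819/361))**2 = (1142 - 54*(-361/123819))**2 = (1142 + 6498/41273)**2 = (47140264/41273)**2 = 2222204489989696/1703460529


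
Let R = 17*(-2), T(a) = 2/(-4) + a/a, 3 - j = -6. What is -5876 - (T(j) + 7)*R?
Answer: -5621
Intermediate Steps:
j = 9 (j = 3 - 1*(-6) = 3 + 6 = 9)
T(a) = ½ (T(a) = 2*(-¼) + 1 = -½ + 1 = ½)
R = -34
-5876 - (T(j) + 7)*R = -5876 - (½ + 7)*(-34) = -5876 - 15*(-34)/2 = -5876 - 1*(-255) = -5876 + 255 = -5621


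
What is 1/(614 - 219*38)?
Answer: -1/7708 ≈ -0.00012974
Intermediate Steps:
1/(614 - 219*38) = 1/(614 - 8322) = 1/(-7708) = -1/7708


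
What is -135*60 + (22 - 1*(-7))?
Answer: -8071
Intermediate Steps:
-135*60 + (22 - 1*(-7)) = -8100 + (22 + 7) = -8100 + 29 = -8071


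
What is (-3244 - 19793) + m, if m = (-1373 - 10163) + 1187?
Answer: -33386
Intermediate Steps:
m = -10349 (m = -11536 + 1187 = -10349)
(-3244 - 19793) + m = (-3244 - 19793) - 10349 = -23037 - 10349 = -33386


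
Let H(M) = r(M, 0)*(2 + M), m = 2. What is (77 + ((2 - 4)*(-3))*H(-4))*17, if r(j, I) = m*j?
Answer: 2941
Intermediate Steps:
r(j, I) = 2*j
H(M) = 2*M*(2 + M) (H(M) = (2*M)*(2 + M) = 2*M*(2 + M))
(77 + ((2 - 4)*(-3))*H(-4))*17 = (77 + ((2 - 4)*(-3))*(2*(-4)*(2 - 4)))*17 = (77 + (-2*(-3))*(2*(-4)*(-2)))*17 = (77 + 6*16)*17 = (77 + 96)*17 = 173*17 = 2941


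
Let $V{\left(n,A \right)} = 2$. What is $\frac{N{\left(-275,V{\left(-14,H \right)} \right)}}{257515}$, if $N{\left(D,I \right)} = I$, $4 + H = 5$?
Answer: $\frac{2}{257515} \approx 7.7665 \cdot 10^{-6}$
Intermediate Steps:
$H = 1$ ($H = -4 + 5 = 1$)
$\frac{N{\left(-275,V{\left(-14,H \right)} \right)}}{257515} = \frac{2}{257515}$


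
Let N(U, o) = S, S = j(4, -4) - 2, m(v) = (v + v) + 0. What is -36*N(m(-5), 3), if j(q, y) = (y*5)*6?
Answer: 4392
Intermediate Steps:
j(q, y) = 30*y (j(q, y) = (5*y)*6 = 30*y)
m(v) = 2*v (m(v) = 2*v + 0 = 2*v)
S = -122 (S = 30*(-4) - 2 = -120 - 2 = -122)
N(U, o) = -122
-36*N(m(-5), 3) = -36*(-122) = 4392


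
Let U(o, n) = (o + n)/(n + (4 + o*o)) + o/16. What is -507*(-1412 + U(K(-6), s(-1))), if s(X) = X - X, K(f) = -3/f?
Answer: 389399829/544 ≈ 7.1581e+5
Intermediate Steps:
s(X) = 0
U(o, n) = o/16 + (n + o)/(4 + n + o²) (U(o, n) = (n + o)/(n + (4 + o²)) + o*(1/16) = (n + o)/(4 + n + o²) + o/16 = o/16 + (n + o)/(4 + n + o²))
-507*(-1412 + U(K(-6), s(-1))) = -507*(-1412 + ((-3/(-6))³ + 16*0 + 20*(-3/(-6)) + 0*(-3/(-6)))/(16*(4 + 0 + (-3/(-6))²))) = -507*(-1412 + ((-3*(-⅙))³ + 0 + 20*(-3*(-⅙)) + 0*(-3*(-⅙)))/(16*(4 + 0 + (-3*(-⅙))²))) = -507*(-1412 + ((½)³ + 0 + 20*(½) + 0*(½))/(16*(4 + 0 + (½)²))) = -507*(-1412 + (⅛ + 0 + 10 + 0)/(16*(4 + 0 + ¼))) = -507*(-1412 + (1/16)*(81/8)/(17/4)) = -507*(-1412 + (1/16)*(4/17)*(81/8)) = -507*(-1412 + 81/544) = -507*(-768047/544) = 389399829/544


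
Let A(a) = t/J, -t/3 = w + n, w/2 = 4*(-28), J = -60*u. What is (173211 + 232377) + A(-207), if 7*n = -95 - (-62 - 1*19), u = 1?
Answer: 4055767/10 ≈ 4.0558e+5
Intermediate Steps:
n = -2 (n = (-95 - (-62 - 1*19))/7 = (-95 - (-62 - 19))/7 = (-95 - 1*(-81))/7 = (-95 + 81)/7 = (⅐)*(-14) = -2)
J = -60 (J = -60*1 = -60)
w = -224 (w = 2*(4*(-28)) = 2*(-112) = -224)
t = 678 (t = -3*(-224 - 2) = -3*(-226) = 678)
A(a) = -113/10 (A(a) = 678/(-60) = 678*(-1/60) = -113/10)
(173211 + 232377) + A(-207) = (173211 + 232377) - 113/10 = 405588 - 113/10 = 4055767/10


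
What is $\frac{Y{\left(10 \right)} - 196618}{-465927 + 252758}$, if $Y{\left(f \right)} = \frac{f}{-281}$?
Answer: $\frac{55249668}{59900489} \approx 0.92236$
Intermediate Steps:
$Y{\left(f \right)} = - \frac{f}{281}$ ($Y{\left(f \right)} = f \left(- \frac{1}{281}\right) = - \frac{f}{281}$)
$\frac{Y{\left(10 \right)} - 196618}{-465927 + 252758} = \frac{\left(- \frac{1}{281}\right) 10 - 196618}{-465927 + 252758} = \frac{- \frac{10}{281} - 196618}{-213169} = \left(- \frac{55249668}{281}\right) \left(- \frac{1}{213169}\right) = \frac{55249668}{59900489}$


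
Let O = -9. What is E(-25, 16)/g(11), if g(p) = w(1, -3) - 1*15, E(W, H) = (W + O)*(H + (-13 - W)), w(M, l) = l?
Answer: 476/9 ≈ 52.889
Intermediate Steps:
E(W, H) = (-9 + W)*(-13 + H - W) (E(W, H) = (W - 9)*(H + (-13 - W)) = (-9 + W)*(-13 + H - W))
g(p) = -18 (g(p) = -3 - 1*15 = -3 - 15 = -18)
E(-25, 16)/g(11) = (117 - 1*(-25)**2 - 9*16 - 4*(-25) + 16*(-25))/(-18) = (117 - 1*625 - 144 + 100 - 400)*(-1/18) = (117 - 625 - 144 + 100 - 400)*(-1/18) = -952*(-1/18) = 476/9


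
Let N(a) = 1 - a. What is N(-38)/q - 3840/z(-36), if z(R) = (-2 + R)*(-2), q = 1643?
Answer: -1576539/31217 ≈ -50.503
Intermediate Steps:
z(R) = 4 - 2*R
N(-38)/q - 3840/z(-36) = (1 - 1*(-38))/1643 - 3840/(4 - 2*(-36)) = (1 + 38)*(1/1643) - 3840/(4 + 72) = 39*(1/1643) - 3840/76 = 39/1643 - 3840*1/76 = 39/1643 - 960/19 = -1576539/31217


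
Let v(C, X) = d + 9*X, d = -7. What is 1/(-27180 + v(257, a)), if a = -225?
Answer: -1/29212 ≈ -3.4233e-5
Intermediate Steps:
v(C, X) = -7 + 9*X
1/(-27180 + v(257, a)) = 1/(-27180 + (-7 + 9*(-225))) = 1/(-27180 + (-7 - 2025)) = 1/(-27180 - 2032) = 1/(-29212) = -1/29212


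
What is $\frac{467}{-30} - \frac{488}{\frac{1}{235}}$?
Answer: $- \frac{3440867}{30} \approx -1.147 \cdot 10^{5}$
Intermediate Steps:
$\frac{467}{-30} - \frac{488}{\frac{1}{235}} = 467 \left(- \frac{1}{30}\right) - 488 \frac{1}{\frac{1}{235}} = - \frac{467}{30} - 114680 = - \frac{3440867}{30}$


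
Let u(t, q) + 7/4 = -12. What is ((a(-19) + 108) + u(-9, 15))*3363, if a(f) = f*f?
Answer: 6124023/4 ≈ 1.5310e+6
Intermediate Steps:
u(t, q) = -55/4 (u(t, q) = -7/4 - 12 = -55/4)
a(f) = f²
((a(-19) + 108) + u(-9, 15))*3363 = (((-19)² + 108) - 55/4)*3363 = ((361 + 108) - 55/4)*3363 = (469 - 55/4)*3363 = (1821/4)*3363 = 6124023/4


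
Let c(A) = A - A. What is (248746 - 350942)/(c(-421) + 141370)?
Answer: -51098/70685 ≈ -0.72290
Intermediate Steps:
c(A) = 0
(248746 - 350942)/(c(-421) + 141370) = (248746 - 350942)/(0 + 141370) = -102196/141370 = -102196*1/141370 = -51098/70685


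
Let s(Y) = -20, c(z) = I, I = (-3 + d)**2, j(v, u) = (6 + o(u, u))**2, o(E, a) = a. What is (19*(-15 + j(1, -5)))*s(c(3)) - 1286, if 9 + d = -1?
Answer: 4034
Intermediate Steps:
d = -10 (d = -9 - 1 = -10)
j(v, u) = (6 + u)**2
I = 169 (I = (-3 - 10)**2 = (-13)**2 = 169)
c(z) = 169
(19*(-15 + j(1, -5)))*s(c(3)) - 1286 = (19*(-15 + (6 - 5)**2))*(-20) - 1286 = (19*(-15 + 1**2))*(-20) - 1286 = (19*(-15 + 1))*(-20) - 1286 = (19*(-14))*(-20) - 1286 = -266*(-20) - 1286 = 5320 - 1286 = 4034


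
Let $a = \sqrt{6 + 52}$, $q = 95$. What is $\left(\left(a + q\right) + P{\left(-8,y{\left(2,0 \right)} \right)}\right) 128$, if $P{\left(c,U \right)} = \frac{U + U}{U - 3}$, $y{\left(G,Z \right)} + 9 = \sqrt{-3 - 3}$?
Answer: $\frac{128 \left(2 \sqrt{87} + 97 \sqrt{6} + 1158 i + 12 i \sqrt{58}\right)}{\sqrt{6} + 12 i} \approx 13329.0 - 12.541 i$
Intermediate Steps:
$y{\left(G,Z \right)} = -9 + i \sqrt{6}$ ($y{\left(G,Z \right)} = -9 + \sqrt{-3 - 3} = -9 + \sqrt{-6} = -9 + i \sqrt{6}$)
$P{\left(c,U \right)} = \frac{2 U}{-3 + U}$
$a = \sqrt{58} \approx 7.6158$
$\left(\left(a + q\right) + P{\left(-8,y{\left(2,0 \right)} \right)}\right) 128 = \left(\left(\sqrt{58} + 95\right) + \frac{2 \left(-9 + i \sqrt{6}\right)}{-3 - \left(9 - i \sqrt{6}\right)}\right) 128 = \left(\left(95 + \sqrt{58}\right) + \frac{2 \left(-9 + i \sqrt{6}\right)}{-12 + i \sqrt{6}}\right) 128 = \left(95 + \sqrt{58} + \frac{2 \left(-9 + i \sqrt{6}\right)}{-12 + i \sqrt{6}}\right) 128 = 12160 + 128 \sqrt{58} + \frac{256 \left(-9 + i \sqrt{6}\right)}{-12 + i \sqrt{6}}$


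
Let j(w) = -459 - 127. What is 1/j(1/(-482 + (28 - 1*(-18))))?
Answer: -1/586 ≈ -0.0017065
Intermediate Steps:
j(w) = -586
1/j(1/(-482 + (28 - 1*(-18)))) = 1/(-586) = -1/586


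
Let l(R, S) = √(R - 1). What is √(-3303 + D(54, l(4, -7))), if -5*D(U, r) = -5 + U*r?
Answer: √(-82550 - 270*√3)/5 ≈ 57.626*I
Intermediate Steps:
l(R, S) = √(-1 + R)
D(U, r) = 1 - U*r/5 (D(U, r) = -(-5 + U*r)/5 = 1 - U*r/5)
√(-3303 + D(54, l(4, -7))) = √(-3303 + (1 - ⅕*54*√(-1 + 4))) = √(-3303 + (1 - ⅕*54*√3)) = √(-3303 + (1 - 54*√3/5)) = √(-3302 - 54*√3/5)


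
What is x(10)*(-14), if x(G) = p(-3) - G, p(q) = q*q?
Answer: 14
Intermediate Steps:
p(q) = q²
x(G) = 9 - G (x(G) = (-3)² - G = 9 - G)
x(10)*(-14) = (9 - 1*10)*(-14) = (9 - 10)*(-14) = -1*(-14) = 14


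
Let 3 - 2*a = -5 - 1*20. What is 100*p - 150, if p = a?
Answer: 1250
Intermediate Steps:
a = 14 (a = 3/2 - (-5 - 1*20)/2 = 3/2 - (-5 - 20)/2 = 3/2 - 1/2*(-25) = 3/2 + 25/2 = 14)
p = 14
100*p - 150 = 100*14 - 150 = 1400 - 150 = 1250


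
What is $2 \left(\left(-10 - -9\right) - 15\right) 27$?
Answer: $-864$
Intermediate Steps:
$2 \left(\left(-10 - -9\right) - 15\right) 27 = 2 \left(\left(-10 + 9\right) - 15\right) 27 = 2 \left(-1 - 15\right) 27 = 2 \left(-16\right) 27 = \left(-32\right) 27 = -864$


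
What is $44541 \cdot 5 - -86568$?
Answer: $309273$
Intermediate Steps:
$44541 \cdot 5 - -86568 = 222705 + 86568 = 309273$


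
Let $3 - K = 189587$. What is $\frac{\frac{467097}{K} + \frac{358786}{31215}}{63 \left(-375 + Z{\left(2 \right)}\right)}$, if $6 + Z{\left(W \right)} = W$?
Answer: $- \frac{53439652169}{141300852099120} \approx -0.0003782$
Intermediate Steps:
$K = -189584$ ($K = 3 - 189587 = -189584$)
$Z{\left(W \right)} = -6 + W$
$\frac{\frac{467097}{K} + \frac{358786}{31215}}{63 \left(-375 + Z{\left(2 \right)}\right)} = \frac{\frac{467097}{-189584} + \frac{358786}{31215}}{63 \left(-375 + \left(-6 + 2\right)\right)} = \frac{467097 \left(- \frac{1}{189584}\right) + 358786 \cdot \frac{1}{31215}}{63 \left(-375 - 4\right)} = \frac{- \frac{467097}{189584} + \frac{358786}{31215}}{63 \left(-379\right)} = \frac{53439652169}{5917864560 \left(-23877\right)} = \frac{53439652169}{5917864560} \left(- \frac{1}{23877}\right) = - \frac{53439652169}{141300852099120}$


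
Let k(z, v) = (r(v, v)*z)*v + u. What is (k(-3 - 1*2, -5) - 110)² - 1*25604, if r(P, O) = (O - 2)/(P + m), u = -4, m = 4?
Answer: -21883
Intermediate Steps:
r(P, O) = (-2 + O)/(4 + P) (r(P, O) = (O - 2)/(P + 4) = (-2 + O)/(4 + P))
k(z, v) = -4 + v*z*(-2 + v)/(4 + v) (k(z, v) = (((-2 + v)/(4 + v))*z)*v - 4 = (z*(-2 + v)/(4 + v))*v - 4 = v*z*(-2 + v)/(4 + v) - 4 = -4 + v*z*(-2 + v)/(4 + v))
(k(-3 - 1*2, -5) - 110)² - 1*25604 = ((-16 - 4*(-5) - 5*(-3 - 1*2)*(-2 - 5))/(4 - 5) - 110)² - 1*25604 = ((-16 + 20 - 5*(-3 - 2)*(-7))/(-1) - 110)² - 25604 = (-(-16 + 20 - 5*(-5)*(-7)) - 110)² - 25604 = (-(-16 + 20 - 175) - 110)² - 25604 = (-1*(-171) - 110)² - 25604 = (171 - 110)² - 25604 = 61² - 25604 = 3721 - 25604 = -21883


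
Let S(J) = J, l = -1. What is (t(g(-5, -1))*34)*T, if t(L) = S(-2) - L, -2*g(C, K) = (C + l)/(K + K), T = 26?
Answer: -442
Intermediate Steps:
g(C, K) = -(-1 + C)/(4*K) (g(C, K) = -(C - 1)/(2*(K + K)) = -(-1 + C)/(2*(2*K)) = -(-1 + C)*1/(2*K)/2 = -(-1 + C)/(4*K))
t(L) = -2 - L
(t(g(-5, -1))*34)*T = ((-2 - (1 - 1*(-5))/(4*(-1)))*34)*26 = ((-2 - (-1)*(1 + 5)/4)*34)*26 = ((-2 - (-1)*6/4)*34)*26 = ((-2 - 1*(-3/2))*34)*26 = ((-2 + 3/2)*34)*26 = -½*34*26 = -17*26 = -442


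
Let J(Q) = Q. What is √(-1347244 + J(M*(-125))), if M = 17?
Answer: I*√1349369 ≈ 1161.6*I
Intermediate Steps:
√(-1347244 + J(M*(-125))) = √(-1347244 + 17*(-125)) = √(-1347244 - 2125) = √(-1349369) = I*√1349369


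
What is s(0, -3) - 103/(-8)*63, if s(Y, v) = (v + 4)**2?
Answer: 6497/8 ≈ 812.13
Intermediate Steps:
s(Y, v) = (4 + v)**2
s(0, -3) - 103/(-8)*63 = (4 - 3)**2 - 103/(-8)*63 = 1**2 - 103*(-1/8)*63 = 1 + (103/8)*63 = 1 + 6489/8 = 6497/8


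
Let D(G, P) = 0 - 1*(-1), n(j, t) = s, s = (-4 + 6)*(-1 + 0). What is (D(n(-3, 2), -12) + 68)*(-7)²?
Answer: 3381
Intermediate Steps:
s = -2 (s = 2*(-1) = -2)
n(j, t) = -2
D(G, P) = 1 (D(G, P) = 0 + 1 = 1)
(D(n(-3, 2), -12) + 68)*(-7)² = (1 + 68)*(-7)² = 69*49 = 3381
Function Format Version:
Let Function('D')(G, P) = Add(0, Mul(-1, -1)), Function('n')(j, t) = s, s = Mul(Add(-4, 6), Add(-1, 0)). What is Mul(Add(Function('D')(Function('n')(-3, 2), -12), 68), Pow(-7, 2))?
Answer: 3381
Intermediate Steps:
s = -2 (s = Mul(2, -1) = -2)
Function('n')(j, t) = -2
Function('D')(G, P) = 1 (Function('D')(G, P) = Add(0, 1) = 1)
Mul(Add(Function('D')(Function('n')(-3, 2), -12), 68), Pow(-7, 2)) = Mul(Add(1, 68), Pow(-7, 2)) = Mul(69, 49) = 3381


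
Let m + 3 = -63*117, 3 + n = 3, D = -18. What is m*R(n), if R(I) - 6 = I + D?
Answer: 88488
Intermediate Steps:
n = 0 (n = -3 + 3 = 0)
R(I) = -12 + I (R(I) = 6 + (I - 18) = 6 + (-18 + I) = -12 + I)
m = -7374 (m = -3 - 63*117 = -3 - 7371 = -7374)
m*R(n) = -7374*(-12 + 0) = -7374*(-12) = 88488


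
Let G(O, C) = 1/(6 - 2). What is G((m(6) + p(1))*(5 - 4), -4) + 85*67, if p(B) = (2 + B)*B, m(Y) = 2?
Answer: 22781/4 ≈ 5695.3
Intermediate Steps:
p(B) = B*(2 + B)
G(O, C) = ¼ (G(O, C) = 1/4 = ¼)
G((m(6) + p(1))*(5 - 4), -4) + 85*67 = ¼ + 85*67 = ¼ + 5695 = 22781/4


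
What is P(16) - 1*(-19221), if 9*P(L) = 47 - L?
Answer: 173020/9 ≈ 19224.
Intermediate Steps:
P(L) = 47/9 - L/9 (P(L) = (47 - L)/9 = 47/9 - L/9)
P(16) - 1*(-19221) = (47/9 - ⅑*16) - 1*(-19221) = (47/9 - 16/9) + 19221 = 31/9 + 19221 = 173020/9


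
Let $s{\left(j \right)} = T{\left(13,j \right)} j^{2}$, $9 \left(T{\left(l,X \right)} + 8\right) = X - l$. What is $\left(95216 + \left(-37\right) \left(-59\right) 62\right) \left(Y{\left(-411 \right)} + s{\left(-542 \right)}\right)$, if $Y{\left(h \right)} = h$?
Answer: $-4718674898286$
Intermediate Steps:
$T{\left(l,X \right)} = -8 - \frac{l}{9} + \frac{X}{9}$ ($T{\left(l,X \right)} = -8 + \frac{X - l}{9} = -8 + \left(- \frac{l}{9} + \frac{X}{9}\right) = -8 - \frac{l}{9} + \frac{X}{9}$)
$s{\left(j \right)} = j^{2} \left(- \frac{85}{9} + \frac{j}{9}\right)$ ($s{\left(j \right)} = \left(-8 - \frac{13}{9} + \frac{j}{9}\right) j^{2} = \left(- \frac{85}{9} + \frac{j}{9}\right) j^{2} = j^{2} \left(- \frac{85}{9} + \frac{j}{9}\right)$)
$\left(95216 + \left(-37\right) \left(-59\right) 62\right) \left(Y{\left(-411 \right)} + s{\left(-542 \right)}\right) = \left(95216 + \left(-37\right) \left(-59\right) 62\right) \left(-411 + \frac{\left(-542\right)^{2} \left(-85 - 542\right)}{9}\right) = \left(95216 + 2183 \cdot 62\right) \left(-411 + \frac{1}{9} \cdot 293764 \left(-627\right)\right) = \left(95216 + 135346\right) \left(-411 - \frac{61396676}{3}\right) = 230562 \left(- \frac{61397909}{3}\right) = -4718674898286$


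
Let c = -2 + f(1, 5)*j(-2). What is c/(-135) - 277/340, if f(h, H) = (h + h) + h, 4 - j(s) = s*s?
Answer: -7343/9180 ≈ -0.79989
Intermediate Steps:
j(s) = 4 - s² (j(s) = 4 - s*s = 4 - s²)
f(h, H) = 3*h (f(h, H) = 2*h + h = 3*h)
c = -2 (c = -2 + (3*1)*(4 - 1*(-2)²) = -2 + 3*(4 - 1*4) = -2 + 3*(4 - 4) = -2 + 3*0 = -2 + 0 = -2)
c/(-135) - 277/340 = -2/(-135) - 277/340 = -2*(-1/135) - 277*1/340 = 2/135 - 277/340 = -7343/9180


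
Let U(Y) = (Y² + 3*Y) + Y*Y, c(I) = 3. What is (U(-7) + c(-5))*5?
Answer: 400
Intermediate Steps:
U(Y) = 2*Y² + 3*Y (U(Y) = (Y² + 3*Y) + Y² = 2*Y² + 3*Y)
(U(-7) + c(-5))*5 = (-7*(3 + 2*(-7)) + 3)*5 = (-7*(3 - 14) + 3)*5 = (-7*(-11) + 3)*5 = (77 + 3)*5 = 80*5 = 400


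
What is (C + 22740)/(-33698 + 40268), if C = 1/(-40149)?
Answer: 912988259/263778930 ≈ 3.4612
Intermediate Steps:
C = -1/40149 ≈ -2.4907e-5
(C + 22740)/(-33698 + 40268) = (-1/40149 + 22740)/(-33698 + 40268) = (912988259/40149)/6570 = (912988259/40149)*(1/6570) = 912988259/263778930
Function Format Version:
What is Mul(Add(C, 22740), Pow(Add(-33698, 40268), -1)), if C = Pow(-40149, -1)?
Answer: Rational(912988259, 263778930) ≈ 3.4612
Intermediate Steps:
C = Rational(-1, 40149) ≈ -2.4907e-5
Mul(Add(C, 22740), Pow(Add(-33698, 40268), -1)) = Mul(Add(Rational(-1, 40149), 22740), Pow(Add(-33698, 40268), -1)) = Mul(Rational(912988259, 40149), Pow(6570, -1)) = Mul(Rational(912988259, 40149), Rational(1, 6570)) = Rational(912988259, 263778930)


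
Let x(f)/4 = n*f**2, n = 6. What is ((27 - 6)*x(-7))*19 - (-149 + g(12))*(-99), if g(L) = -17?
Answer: 452790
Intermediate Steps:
x(f) = 24*f**2 (x(f) = 4*(6*f**2) = 24*f**2)
((27 - 6)*x(-7))*19 - (-149 + g(12))*(-99) = ((27 - 6)*(24*(-7)**2))*19 - (-149 - 17)*(-99) = (21*(24*49))*19 - (-166)*(-99) = (21*1176)*19 - 1*16434 = 24696*19 - 16434 = 469224 - 16434 = 452790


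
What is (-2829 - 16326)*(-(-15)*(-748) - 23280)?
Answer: 660847500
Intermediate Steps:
(-2829 - 16326)*(-(-15)*(-748) - 23280) = -19155*(-15*748 - 23280) = -19155*(-11220 - 23280) = -19155*(-34500) = 660847500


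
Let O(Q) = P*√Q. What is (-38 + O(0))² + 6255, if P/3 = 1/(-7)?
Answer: 7699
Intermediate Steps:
P = -3/7 (P = 3/(-7) = 3*(-⅐) = -3/7 ≈ -0.42857)
O(Q) = -3*√Q/7
(-38 + O(0))² + 6255 = (-38 - 3*√0/7)² + 6255 = (-38 - 3/7*0)² + 6255 = (-38 + 0)² + 6255 = (-38)² + 6255 = 1444 + 6255 = 7699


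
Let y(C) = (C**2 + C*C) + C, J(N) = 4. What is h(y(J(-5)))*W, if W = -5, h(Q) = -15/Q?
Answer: 25/12 ≈ 2.0833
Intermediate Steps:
y(C) = C + 2*C**2 (y(C) = (C**2 + C**2) + C = 2*C**2 + C = C + 2*C**2)
h(y(J(-5)))*W = -15*1/(4*(1 + 2*4))*(-5) = -15*1/(4*(1 + 8))*(-5) = -15/(4*9)*(-5) = -15/36*(-5) = -15*1/36*(-5) = -5/12*(-5) = 25/12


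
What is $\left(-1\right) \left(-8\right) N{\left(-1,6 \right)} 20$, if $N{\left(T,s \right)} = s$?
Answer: $960$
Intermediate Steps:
$\left(-1\right) \left(-8\right) N{\left(-1,6 \right)} 20 = \left(-1\right) \left(-8\right) 6 \cdot 20 = 8 \cdot 6 \cdot 20 = 48 \cdot 20 = 960$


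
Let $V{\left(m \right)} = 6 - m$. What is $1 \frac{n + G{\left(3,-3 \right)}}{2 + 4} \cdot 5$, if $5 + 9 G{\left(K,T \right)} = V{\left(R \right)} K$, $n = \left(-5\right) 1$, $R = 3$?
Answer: $- \frac{205}{54} \approx -3.7963$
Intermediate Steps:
$n = -5$
$G{\left(K,T \right)} = - \frac{5}{9} + \frac{K}{3}$ ($G{\left(K,T \right)} = - \frac{5}{9} + \frac{\left(6 - 3\right) K}{9} = - \frac{5}{9} + \frac{3 K}{9} = - \frac{5}{9} + \frac{K}{3}$)
$1 \frac{n + G{\left(3,-3 \right)}}{2 + 4} \cdot 5 = 1 \frac{-5 + \left(- \frac{5}{9} + \frac{1}{3} \cdot 3\right)}{2 + 4} \cdot 5 = 1 \frac{-5 + \left(- \frac{5}{9} + 1\right)}{6} \cdot 5 = 1 \left(-5 + \frac{4}{9}\right) \frac{1}{6} \cdot 5 = 1 \left(\left(- \frac{41}{9}\right) \frac{1}{6}\right) 5 = 1 \left(- \frac{41}{54}\right) 5 = \left(- \frac{41}{54}\right) 5 = - \frac{205}{54}$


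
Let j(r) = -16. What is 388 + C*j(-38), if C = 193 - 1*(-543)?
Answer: -11388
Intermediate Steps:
C = 736 (C = 193 + 543 = 736)
388 + C*j(-38) = 388 + 736*(-16) = 388 - 11776 = -11388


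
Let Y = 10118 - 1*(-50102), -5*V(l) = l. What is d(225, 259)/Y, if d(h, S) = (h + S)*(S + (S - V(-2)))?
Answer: 313148/75275 ≈ 4.1600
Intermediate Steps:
V(l) = -l/5
Y = 60220 (Y = 10118 + 50102 = 60220)
d(h, S) = (-⅖ + 2*S)*(S + h) (d(h, S) = (h + S)*(S + (S - (-1)*(-2)/5)) = (S + h)*(S + (S - 1*⅖)) = (S + h)*(S + (S - ⅖)) = (S + h)*(S + (-⅖ + S)) = (S + h)*(-⅖ + 2*S) = (-⅖ + 2*S)*(S + h))
d(225, 259)/Y = (2*259² - ⅖*259 - ⅖*225 + 2*259*225)/60220 = (2*67081 - 518/5 - 90 + 116550)*(1/60220) = (134162 - 518/5 - 90 + 116550)*(1/60220) = (1252592/5)*(1/60220) = 313148/75275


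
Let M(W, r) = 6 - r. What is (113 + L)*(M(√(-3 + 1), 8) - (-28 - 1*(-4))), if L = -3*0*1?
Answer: 2486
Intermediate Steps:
L = 0 (L = 0*1 = 0)
(113 + L)*(M(√(-3 + 1), 8) - (-28 - 1*(-4))) = (113 + 0)*((6 - 1*8) - (-28 - 1*(-4))) = 113*((6 - 8) - (-28 + 4)) = 113*(-2 - 1*(-24)) = 113*(-2 + 24) = 113*22 = 2486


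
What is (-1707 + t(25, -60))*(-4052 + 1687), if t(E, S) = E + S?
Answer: 4119830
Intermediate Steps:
(-1707 + t(25, -60))*(-4052 + 1687) = (-1707 + (25 - 60))*(-4052 + 1687) = (-1707 - 35)*(-2365) = -1742*(-2365) = 4119830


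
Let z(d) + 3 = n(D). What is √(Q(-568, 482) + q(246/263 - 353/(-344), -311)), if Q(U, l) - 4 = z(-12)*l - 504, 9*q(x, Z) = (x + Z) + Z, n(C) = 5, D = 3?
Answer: √7276548761718/135708 ≈ 19.877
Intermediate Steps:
z(d) = 2 (z(d) = -3 + 5 = 2)
q(x, Z) = x/9 + 2*Z/9 (q(x, Z) = ((x + Z) + Z)/9 = ((Z + x) + Z)/9 = (x + 2*Z)/9 = x/9 + 2*Z/9)
Q(U, l) = -500 + 2*l (Q(U, l) = 4 + (2*l - 504) = 4 + (-504 + 2*l) = -500 + 2*l)
√(Q(-568, 482) + q(246/263 - 353/(-344), -311)) = √((-500 + 2*482) + ((246/263 - 353/(-344))/9 + (2/9)*(-311))) = √((-500 + 964) + ((246*(1/263) - 353*(-1/344))/9 - 622/9)) = √(464 + ((246/263 + 353/344)/9 - 622/9)) = √(464 + ((⅑)*(177463/90472) - 622/9)) = √(464 + (177463/814248 - 622/9)) = √(464 - 18698707/271416) = √(107238317/271416) = √7276548761718/135708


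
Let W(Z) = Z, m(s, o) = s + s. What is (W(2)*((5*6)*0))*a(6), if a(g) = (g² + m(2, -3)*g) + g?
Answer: 0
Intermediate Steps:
m(s, o) = 2*s
a(g) = g² + 5*g (a(g) = (g² + (2*2)*g) + g = (g² + 4*g) + g = g² + 5*g)
(W(2)*((5*6)*0))*a(6) = (2*((5*6)*0))*(6*(5 + 6)) = (2*(30*0))*(6*11) = (2*0)*66 = 0*66 = 0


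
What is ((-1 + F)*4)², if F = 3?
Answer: 64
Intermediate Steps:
((-1 + F)*4)² = ((-1 + 3)*4)² = (2*4)² = 8² = 64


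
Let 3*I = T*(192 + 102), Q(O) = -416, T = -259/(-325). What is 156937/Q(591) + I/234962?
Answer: -65846783759/174543200 ≈ -377.25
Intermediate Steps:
T = 259/325 (T = -259*(-1/325) = 259/325 ≈ 0.79692)
I = 25382/325 (I = (259*(192 + 102)/325)/3 = ((259/325)*294)/3 = (⅓)*(76146/325) = 25382/325 ≈ 78.099)
156937/Q(591) + I/234962 = 156937/(-416) + (25382/325)/234962 = 156937*(-1/416) + (25382/325)*(1/234962) = -156937/416 + 1813/5454475 = -65846783759/174543200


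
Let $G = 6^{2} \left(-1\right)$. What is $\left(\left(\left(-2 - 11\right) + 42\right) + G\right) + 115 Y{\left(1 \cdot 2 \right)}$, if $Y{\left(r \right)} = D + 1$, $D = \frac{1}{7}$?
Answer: $\frac{871}{7} \approx 124.43$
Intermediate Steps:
$D = \frac{1}{7} \approx 0.14286$
$G = -36$ ($G = 36 \left(-1\right) = -36$)
$Y{\left(r \right)} = \frac{8}{7}$ ($Y{\left(r \right)} = \frac{1}{7} + 1 = \frac{8}{7}$)
$\left(\left(\left(-2 - 11\right) + 42\right) + G\right) + 115 Y{\left(1 \cdot 2 \right)} = \left(\left(\left(-2 - 11\right) + 42\right) - 36\right) + 115 \cdot \frac{8}{7} = \left(\left(\left(-2 - 11\right) + 42\right) - 36\right) + \frac{920}{7} = \left(\left(-13 + 42\right) - 36\right) + \frac{920}{7} = \left(29 - 36\right) + \frac{920}{7} = -7 + \frac{920}{7} = \frac{871}{7}$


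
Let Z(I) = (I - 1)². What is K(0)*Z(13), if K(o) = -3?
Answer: -432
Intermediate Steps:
Z(I) = (-1 + I)²
K(0)*Z(13) = -3*(-1 + 13)² = -3*12² = -3*144 = -432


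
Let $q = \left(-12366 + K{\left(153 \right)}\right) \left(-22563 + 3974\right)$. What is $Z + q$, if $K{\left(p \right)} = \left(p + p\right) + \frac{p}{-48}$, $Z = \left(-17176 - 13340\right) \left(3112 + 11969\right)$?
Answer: $- \frac{3775507257}{16} \approx -2.3597 \cdot 10^{8}$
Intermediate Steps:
$Z = -460211796$ ($Z = \left(-30516\right) 15081 = -460211796$)
$K{\left(p \right)} = \frac{95 p}{48}$ ($K{\left(p \right)} = 2 p + p \left(- \frac{1}{48}\right) = 2 p - \frac{p}{48} = \frac{95 p}{48}$)
$q = \frac{3587881479}{16}$ ($q = \left(-12366 + \frac{95}{48} \cdot 153\right) \left(-22563 + 3974\right) = \left(-12366 + \frac{4845}{16}\right) \left(-18589\right) = \left(- \frac{193011}{16}\right) \left(-18589\right) = \frac{3587881479}{16} \approx 2.2424 \cdot 10^{8}$)
$Z + q = -460211796 + \frac{3587881479}{16} = - \frac{3775507257}{16}$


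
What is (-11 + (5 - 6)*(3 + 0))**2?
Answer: 196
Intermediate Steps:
(-11 + (5 - 6)*(3 + 0))**2 = (-11 - 1*3)**2 = (-11 - 3)**2 = (-14)**2 = 196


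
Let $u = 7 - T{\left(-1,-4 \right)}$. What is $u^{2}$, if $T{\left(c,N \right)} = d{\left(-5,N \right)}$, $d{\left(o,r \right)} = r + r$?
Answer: $225$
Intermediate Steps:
$d{\left(o,r \right)} = 2 r$
$T{\left(c,N \right)} = 2 N$
$u = 15$ ($u = 7 - 2 \left(-4\right) = 7 - -8 = 7 + 8 = 15$)
$u^{2} = 15^{2} = 225$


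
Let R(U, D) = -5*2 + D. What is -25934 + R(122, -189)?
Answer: -26133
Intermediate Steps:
R(U, D) = -10 + D
-25934 + R(122, -189) = -25934 + (-10 - 189) = -25934 - 199 = -26133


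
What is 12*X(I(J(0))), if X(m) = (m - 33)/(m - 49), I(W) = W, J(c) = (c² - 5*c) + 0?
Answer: 396/49 ≈ 8.0816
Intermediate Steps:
J(c) = c² - 5*c
X(m) = (-33 + m)/(-49 + m)
12*X(I(J(0))) = 12*((-33 + 0*(-5 + 0))/(-49 + 0*(-5 + 0))) = 12*((-33 + 0*(-5))/(-49 + 0*(-5))) = 12*((-33 + 0)/(-49 + 0)) = 12*(-33/(-49)) = 12*(-1/49*(-33)) = 12*(33/49) = 396/49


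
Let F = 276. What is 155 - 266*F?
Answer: -73261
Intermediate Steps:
155 - 266*F = 155 - 266*276 = 155 - 73416 = -73261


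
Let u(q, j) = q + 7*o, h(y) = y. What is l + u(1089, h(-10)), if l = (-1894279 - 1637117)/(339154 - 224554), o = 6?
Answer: 10506767/9550 ≈ 1100.2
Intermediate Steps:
u(q, j) = 42 + q (u(q, j) = q + 7*6 = q + 42 = 42 + q)
l = -294283/9550 (l = -3531396/114600 = -3531396*1/114600 = -294283/9550 ≈ -30.815)
l + u(1089, h(-10)) = -294283/9550 + (42 + 1089) = -294283/9550 + 1131 = 10506767/9550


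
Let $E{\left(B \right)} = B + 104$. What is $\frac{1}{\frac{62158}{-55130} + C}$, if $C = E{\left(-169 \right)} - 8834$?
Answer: $- \frac{27565}{245332014} \approx -0.00011236$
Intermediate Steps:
$E{\left(B \right)} = 104 + B$
$C = -8899$ ($C = \left(104 - 169\right) - 8834 = -65 - 8834 = -8899$)
$\frac{1}{\frac{62158}{-55130} + C} = \frac{1}{\frac{62158}{-55130} - 8899} = \frac{1}{62158 \left(- \frac{1}{55130}\right) - 8899} = \frac{1}{- \frac{31079}{27565} - 8899} = \frac{1}{- \frac{245332014}{27565}} = - \frac{27565}{245332014}$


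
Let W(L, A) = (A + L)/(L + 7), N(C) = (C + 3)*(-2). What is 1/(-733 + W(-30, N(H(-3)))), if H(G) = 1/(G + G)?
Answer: -69/50470 ≈ -0.0013671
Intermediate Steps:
H(G) = 1/(2*G)
N(C) = -6 - 2*C (N(C) = (3 + C)*(-2) = -6 - 2*C)
W(L, A) = (A + L)/(7 + L)
1/(-733 + W(-30, N(H(-3)))) = 1/(-733 + ((-6 - 1/(-3)) - 30)/(7 - 30)) = 1/(-733 + ((-6 - (-1)/3) - 30)/(-23)) = 1/(-733 - ((-6 - 2*(-⅙)) - 30)/23) = 1/(-733 - ((-6 + ⅓) - 30)/23) = 1/(-733 - (-17/3 - 30)/23) = 1/(-733 - 1/23*(-107/3)) = 1/(-733 + 107/69) = 1/(-50470/69) = -69/50470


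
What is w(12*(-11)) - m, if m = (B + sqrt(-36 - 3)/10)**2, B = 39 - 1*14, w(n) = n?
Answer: -75661/100 - 5*I*sqrt(39) ≈ -756.61 - 31.225*I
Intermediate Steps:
B = 25 (B = 39 - 14 = 25)
m = (25 + I*sqrt(39)/10)**2 (m = (25 + sqrt(-36 - 3)/10)**2 = (25 + sqrt(-39)*(1/10))**2 = (25 + (I*sqrt(39))*(1/10))**2 = (25 + I*sqrt(39)/10)**2 ≈ 624.61 + 31.225*I)
w(12*(-11)) - m = 12*(-11) - (250 + I*sqrt(39))**2/100 = -132 - (250 + I*sqrt(39))**2/100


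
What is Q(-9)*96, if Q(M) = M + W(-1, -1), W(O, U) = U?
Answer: -960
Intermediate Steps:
Q(M) = -1 + M (Q(M) = M - 1 = -1 + M)
Q(-9)*96 = (-1 - 9)*96 = -10*96 = -960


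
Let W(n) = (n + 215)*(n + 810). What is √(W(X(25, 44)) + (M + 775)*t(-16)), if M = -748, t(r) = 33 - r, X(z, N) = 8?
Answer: √183737 ≈ 428.65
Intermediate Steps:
W(n) = (215 + n)*(810 + n)
√(W(X(25, 44)) + (M + 775)*t(-16)) = √((174150 + 8² + 1025*8) + (-748 + 775)*(33 - 1*(-16))) = √((174150 + 64 + 8200) + 27*(33 + 16)) = √(182414 + 27*49) = √(182414 + 1323) = √183737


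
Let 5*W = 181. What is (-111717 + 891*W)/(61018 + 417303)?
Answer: -397314/2391605 ≈ -0.16613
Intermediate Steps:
W = 181/5 (W = (⅕)*181 = 181/5 ≈ 36.200)
(-111717 + 891*W)/(61018 + 417303) = (-111717 + 891*(181/5))/(61018 + 417303) = (-111717 + 161271/5)/478321 = -397314/5*1/478321 = -397314/2391605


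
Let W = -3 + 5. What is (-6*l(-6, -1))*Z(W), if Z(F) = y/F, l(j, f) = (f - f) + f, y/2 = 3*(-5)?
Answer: -90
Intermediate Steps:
W = 2
y = -30 (y = 2*(3*(-5)) = 2*(-15) = -30)
l(j, f) = f (l(j, f) = 0 + f = f)
Z(F) = -30/F
(-6*l(-6, -1))*Z(W) = (-6*(-1))*(-30/2) = 6*(-30*1/2) = 6*(-15) = -90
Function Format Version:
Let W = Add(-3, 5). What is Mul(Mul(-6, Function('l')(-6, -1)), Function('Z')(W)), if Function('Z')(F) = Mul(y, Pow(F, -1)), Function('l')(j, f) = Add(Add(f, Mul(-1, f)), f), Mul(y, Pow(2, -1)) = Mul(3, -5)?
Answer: -90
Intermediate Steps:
W = 2
y = -30 (y = Mul(2, Mul(3, -5)) = Mul(2, -15) = -30)
Function('l')(j, f) = f (Function('l')(j, f) = Add(0, f) = f)
Function('Z')(F) = Mul(-30, Pow(F, -1))
Mul(Mul(-6, Function('l')(-6, -1)), Function('Z')(W)) = Mul(Mul(-6, -1), Mul(-30, Pow(2, -1))) = Mul(6, Mul(-30, Rational(1, 2))) = Mul(6, -15) = -90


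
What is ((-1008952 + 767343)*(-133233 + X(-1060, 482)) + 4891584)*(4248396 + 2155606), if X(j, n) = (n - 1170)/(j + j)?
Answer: 54637042076964452182/265 ≈ 2.0618e+17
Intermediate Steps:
X(j, n) = (-1170 + n)/(2*j) (X(j, n) = (-1170 + n)/((2*j)) = (-1170 + n)*(1/(2*j)) = (-1170 + n)/(2*j))
((-1008952 + 767343)*(-133233 + X(-1060, 482)) + 4891584)*(4248396 + 2155606) = ((-1008952 + 767343)*(-133233 + (½)*(-1170 + 482)/(-1060)) + 4891584)*(4248396 + 2155606) = (-241609*(-133233 + (½)*(-1/1060)*(-688)) + 4891584)*6404002 = (-241609*(-133233 + 86/265) + 4891584)*6404002 = (-241609*(-35306659/265) + 4891584)*6404002 = (8530406574331/265 + 4891584)*6404002 = (8531702844091/265)*6404002 = 54637042076964452182/265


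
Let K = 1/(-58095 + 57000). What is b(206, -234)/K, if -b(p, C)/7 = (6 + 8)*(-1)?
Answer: -107310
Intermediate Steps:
b(p, C) = 98 (b(p, C) = -7*(6 + 8)*(-1) = -98*(-1) = -7*(-14) = 98)
K = -1/1095 (K = 1/(-1095) = -1/1095 ≈ -0.00091324)
b(206, -234)/K = 98/(-1/1095) = 98*(-1095) = -107310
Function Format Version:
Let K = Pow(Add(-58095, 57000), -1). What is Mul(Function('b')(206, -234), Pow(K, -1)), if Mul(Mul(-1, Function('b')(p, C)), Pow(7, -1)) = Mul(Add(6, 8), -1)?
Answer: -107310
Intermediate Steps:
Function('b')(p, C) = 98 (Function('b')(p, C) = Mul(-7, Mul(Add(6, 8), -1)) = Mul(-7, Mul(14, -1)) = Mul(-7, -14) = 98)
K = Rational(-1, 1095) (K = Pow(-1095, -1) = Rational(-1, 1095) ≈ -0.00091324)
Mul(Function('b')(206, -234), Pow(K, -1)) = Mul(98, Pow(Rational(-1, 1095), -1)) = Mul(98, -1095) = -107310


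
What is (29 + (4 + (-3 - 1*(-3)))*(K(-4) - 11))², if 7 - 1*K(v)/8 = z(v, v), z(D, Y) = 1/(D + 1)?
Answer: 434281/9 ≈ 48253.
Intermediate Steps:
z(D, Y) = 1/(1 + D)
K(v) = 56 - 8/(1 + v)
(29 + (4 + (-3 - 1*(-3)))*(K(-4) - 11))² = (29 + (4 + (-3 - 1*(-3)))*(8*(6 + 7*(-4))/(1 - 4) - 11))² = (29 + (4 + (-3 + 3))*(8*(6 - 28)/(-3) - 11))² = (29 + (4 + 0)*(8*(-⅓)*(-22) - 11))² = (29 + 4*(176/3 - 11))² = (29 + 4*(143/3))² = (29 + 572/3)² = (659/3)² = 434281/9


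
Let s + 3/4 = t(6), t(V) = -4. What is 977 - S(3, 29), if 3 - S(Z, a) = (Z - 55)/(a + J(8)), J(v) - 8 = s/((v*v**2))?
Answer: 73680822/75757 ≈ 972.59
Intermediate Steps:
s = -19/4 (s = -3/4 - 4 = -19/4 ≈ -4.7500)
J(v) = 8 - 19/(4*v**3)
S(Z, a) = 3 - (-55 + Z)/(16365/2048 + a) (S(Z, a) = 3 - (Z - 55)/(a + (8 - 19/4/8**3)) = 3 - (-55 + Z)/(a + (8 - 19/4*1/512)) = 3 - (-55 + Z)/(a + (8 - 19/2048)) = 3 - (-55 + Z)/(a + 16365/2048) = 3 - (-55 + Z)/(16365/2048 + a))
977 - S(3, 29) = 977 - (161735 - 2048*3 + 6144*29)/(16365 + 2048*29) = 977 - (161735 - 6144 + 178176)/(16365 + 59392) = 977 - 333767/75757 = 73680822/75757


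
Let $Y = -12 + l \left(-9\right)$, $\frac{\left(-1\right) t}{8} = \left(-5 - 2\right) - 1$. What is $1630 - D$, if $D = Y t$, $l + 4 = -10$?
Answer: $-5666$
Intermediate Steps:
$l = -14$ ($l = -4 - 10 = -14$)
$t = 64$ ($t = - 8 \left(\left(-5 - 2\right) - 1\right) = - 8 \left(-7 - 1\right) = \left(-8\right) \left(-8\right) = 64$)
$Y = 114$ ($Y = -12 - -126 = -12 + 126 = 114$)
$D = 7296$ ($D = 114 \cdot 64 = 7296$)
$1630 - D = 1630 - 7296 = -5666$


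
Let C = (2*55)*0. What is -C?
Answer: 0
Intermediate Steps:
C = 0 (C = 110*0 = 0)
-C = -1*0 = 0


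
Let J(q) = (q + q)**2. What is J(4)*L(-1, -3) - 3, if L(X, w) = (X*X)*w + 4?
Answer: 61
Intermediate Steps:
L(X, w) = 4 + w*X**2 (L(X, w) = X**2*w + 4 = w*X**2 + 4 = 4 + w*X**2)
J(q) = 4*q**2 (J(q) = (2*q)**2 = 4*q**2)
J(4)*L(-1, -3) - 3 = (4*4**2)*(4 - 3*(-1)**2) - 3 = (4*16)*(4 - 3*1) - 3 = 64*(4 - 3) - 3 = 64*1 - 3 = 64 - 3 = 61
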